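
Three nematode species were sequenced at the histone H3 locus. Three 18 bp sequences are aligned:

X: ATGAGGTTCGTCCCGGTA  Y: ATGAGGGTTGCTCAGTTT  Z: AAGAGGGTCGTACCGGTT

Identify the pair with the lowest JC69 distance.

X and Z

X–Y: 7/18 differ, p = 0.389, d = 0.548.
X–Z: 4/18 differ, p = 0.222, d = 0.264.
Y–Z: 6/18 differ, p = 0.333, d = 0.441.
The smallest distance is between X and Z.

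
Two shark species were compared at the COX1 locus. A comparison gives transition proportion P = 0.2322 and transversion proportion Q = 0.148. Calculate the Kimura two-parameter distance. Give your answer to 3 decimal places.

0.562

Under the Kimura two-parameter model, d = −½ ln(1 − 2P − Q) − ¼ ln(1 − 2Q).
1 − 2P − Q = 0.3876, giving −½ ln(0.3876) = 0.473891.
1 − 2Q = 0.704, giving −¼ ln(0.704) = 0.087744.
d = 0.473891 + 0.087744 = 0.561635.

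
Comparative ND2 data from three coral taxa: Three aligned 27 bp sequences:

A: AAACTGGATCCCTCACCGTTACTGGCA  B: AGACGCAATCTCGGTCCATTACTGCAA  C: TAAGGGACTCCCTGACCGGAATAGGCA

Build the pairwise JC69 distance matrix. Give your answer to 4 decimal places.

d(A,B) = 0.5876, d(A,C) = 0.5107, d(B,C) = 1.0124

A–B: 11/27 sites differ → p ≈ 0.407407, d = −0.75 ln(1 − 0.543209) = 0.587647 ≈ 0.5876.
A–C: 10/27 sites differ → p ≈ 0.37037, d = −0.75 ln(1 − 0.493827) = 0.510658 ≈ 0.5107.
B–C: 15/27 sites differ → p ≈ 0.555556, d = −0.75 ln(1 − 0.740741) = 1.012446 ≈ 1.0124.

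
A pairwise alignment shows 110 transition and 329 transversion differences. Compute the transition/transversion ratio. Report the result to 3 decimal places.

0.334

R = 110/329 = 0.334346… ≈ 0.334 (to 3 d.p.).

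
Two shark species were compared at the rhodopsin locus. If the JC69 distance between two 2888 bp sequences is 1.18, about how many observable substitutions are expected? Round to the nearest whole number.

1717

Invert JC69: p = (3/4)(1 − e^(−4d/3)) = 0.75 × (1 − e^(-1.573333)) = 0.75 × (1 − 0.207353) = 0.594485.
Expected differing sites = pL ≈ 0.594485 × 2888 = 1716.87268 ≈ 1717.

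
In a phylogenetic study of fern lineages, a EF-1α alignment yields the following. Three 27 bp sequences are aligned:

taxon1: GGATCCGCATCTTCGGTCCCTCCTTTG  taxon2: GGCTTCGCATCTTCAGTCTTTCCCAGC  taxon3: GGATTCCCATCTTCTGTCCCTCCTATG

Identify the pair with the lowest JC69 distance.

taxon1–taxon2: 9/27 differ, p = 0.333, d = 0.441.
taxon1–taxon3: 4/27 differ, p = 0.148, d = 0.165.
taxon2–taxon3: 8/27 differ, p = 0.296, d = 0.377.
The smallest distance is between taxon1 and taxon3.

taxon1 and taxon3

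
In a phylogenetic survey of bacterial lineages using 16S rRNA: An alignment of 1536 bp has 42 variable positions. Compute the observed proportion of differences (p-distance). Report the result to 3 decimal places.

0.027

p = 42/1536 = 0.027343… ≈ 0.027 (to 3 d.p.).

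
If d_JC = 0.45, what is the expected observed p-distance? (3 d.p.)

p = (3/4)(1 − e^(−4d/3)) = 0.75 × (1 − e^(-0.6)) = 0.75 × (1 − 0.548812) = 0.338391.

0.338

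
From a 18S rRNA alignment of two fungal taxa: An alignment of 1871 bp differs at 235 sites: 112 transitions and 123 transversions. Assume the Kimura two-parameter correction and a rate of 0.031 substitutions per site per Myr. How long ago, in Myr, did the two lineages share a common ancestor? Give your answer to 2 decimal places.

P = 112/1871 ≈ 0.059861 and Q = 123/1871 ≈ 0.06574.
Under the Kimura two-parameter model, d = −½ ln(1 − 2P − Q) − ¼ ln(1 − 2Q).
1 − 2P − Q = 0.814538, giving −½ ln(0.814538) = 0.102567.
1 − 2Q = 0.86852, giving −¼ ln(0.86852) = 0.035241.
d = 0.102567 + 0.035241 = 0.137808.
Under a molecular clock d = 2μt, so t = d/(2μ) = 0.137808 / (2 × 0.031) = 2.22 Myr.

2.22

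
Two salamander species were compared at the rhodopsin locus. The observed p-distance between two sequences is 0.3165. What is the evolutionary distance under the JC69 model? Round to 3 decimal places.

0.411

d = −(3/4) ln(1 − 4p/3) = −0.75 ln(1 − 0.422) = −0.75 ln(0.578)
  = −0.75 × (-0.548181) = 0.411136 substitutions/site.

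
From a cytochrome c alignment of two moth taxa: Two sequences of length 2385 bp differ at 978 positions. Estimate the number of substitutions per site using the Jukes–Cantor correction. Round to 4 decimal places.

0.5935

p = 978/2385 ≈ 0.410063.
d = −(3/4) ln(1 − 4p/3) = −0.75 ln(1 − 0.546751) = −0.75 ln(0.453249)
  = −0.75 × (-0.791314) = 0.593486 substitutions/site.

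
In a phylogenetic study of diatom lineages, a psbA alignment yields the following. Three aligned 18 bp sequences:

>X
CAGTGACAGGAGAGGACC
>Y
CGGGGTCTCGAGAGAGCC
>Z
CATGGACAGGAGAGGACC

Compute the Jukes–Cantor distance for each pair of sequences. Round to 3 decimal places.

d(X,Y) = 0.548, d(X,Z) = 0.120, d(Y,Z) = 0.548

X–Y: 7/18 sites differ → p ≈ 0.388889, d = −0.75 ln(1 − 0.518519) = 0.548166 ≈ 0.548.
X–Z: 2/18 sites differ → p ≈ 0.111111, d = −0.75 ln(1 − 0.148148) = 0.120257 ≈ 0.120.
Y–Z: 7/18 sites differ → p ≈ 0.388889, d = −0.75 ln(1 − 0.518519) = 0.548166 ≈ 0.548.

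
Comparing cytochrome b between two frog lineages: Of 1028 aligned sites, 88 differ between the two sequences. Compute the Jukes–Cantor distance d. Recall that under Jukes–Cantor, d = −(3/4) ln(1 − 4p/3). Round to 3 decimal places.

p = 88/1028 ≈ 0.085603.
d = −(3/4) ln(1 − 4p/3) = −0.75 ln(1 − 0.114137) = −0.75 ln(0.885863)
  = −0.75 × (-0.121193) = 0.090895 substitutions/site.

0.091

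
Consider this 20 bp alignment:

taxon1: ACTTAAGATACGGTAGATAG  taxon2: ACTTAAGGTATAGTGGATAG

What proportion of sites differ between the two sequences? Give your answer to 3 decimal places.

0.200

The sequences differ at 4 of 20 positions (sites 8, 11, 12, 15).
p = 4/20 = 0.200.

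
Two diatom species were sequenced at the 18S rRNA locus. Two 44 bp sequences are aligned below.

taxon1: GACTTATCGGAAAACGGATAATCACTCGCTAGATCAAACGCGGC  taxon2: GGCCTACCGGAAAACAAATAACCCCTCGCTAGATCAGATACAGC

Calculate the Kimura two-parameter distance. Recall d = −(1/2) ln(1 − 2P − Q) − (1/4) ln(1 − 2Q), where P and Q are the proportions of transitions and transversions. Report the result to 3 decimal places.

0.336

Of 44 sites, 10 differences are transitions and 1 are transversions, so P = 10/44 ≈ 0.227273 and Q = 1/44 ≈ 0.022727.
Under the Kimura two-parameter model, d = −½ ln(1 − 2P − Q) − ¼ ln(1 − 2Q).
1 − 2P − Q = 0.522727, giving −½ ln(0.522727) = 0.324348.
1 − 2Q = 0.954546, giving −¼ ln(0.954546) = 0.011630.
d = 0.324348 + 0.011630 = 0.335978.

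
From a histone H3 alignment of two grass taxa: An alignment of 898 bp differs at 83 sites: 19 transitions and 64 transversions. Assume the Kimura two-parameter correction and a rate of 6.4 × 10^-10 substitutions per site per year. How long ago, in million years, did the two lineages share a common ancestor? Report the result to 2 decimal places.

P = 19/898 ≈ 0.021158 and Q = 64/898 ≈ 0.071269.
Under the Kimura two-parameter model, d = −½ ln(1 − 2P − Q) − ¼ ln(1 − 2Q).
1 − 2P − Q = 0.886415, giving −½ ln(0.886415) = 0.060285.
1 − 2Q = 0.857462, giving −¼ ln(0.857462) = 0.038445.
d = 0.060285 + 0.038445 = 0.098730.
Under a molecular clock d = 2μt, so t = d/(2μ) = 0.098730 / (2 × 6.4 × 10^-10) = 77.13 million years.

77.13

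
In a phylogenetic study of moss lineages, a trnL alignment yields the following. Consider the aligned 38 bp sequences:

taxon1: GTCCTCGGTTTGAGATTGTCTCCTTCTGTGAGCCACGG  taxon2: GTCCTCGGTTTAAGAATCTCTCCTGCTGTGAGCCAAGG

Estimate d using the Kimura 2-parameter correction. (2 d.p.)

Of 38 sites, 1 differences are transitions and 4 are transversions, so P = 1/38 ≈ 0.026316 and Q = 4/38 ≈ 0.105263.
Under the Kimura two-parameter model, d = −½ ln(1 − 2P − Q) − ¼ ln(1 − 2Q).
1 − 2P − Q = 0.842105, giving −½ ln(0.842105) = 0.085925.
1 − 2Q = 0.789474, giving −¼ ln(0.789474) = 0.059097.
d = 0.085925 + 0.059097 = 0.145022.

0.15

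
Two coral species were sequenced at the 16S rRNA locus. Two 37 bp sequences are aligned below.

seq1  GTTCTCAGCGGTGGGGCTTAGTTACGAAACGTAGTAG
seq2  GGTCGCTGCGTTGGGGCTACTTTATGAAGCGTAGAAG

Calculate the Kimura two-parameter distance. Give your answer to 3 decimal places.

Of 37 sites, 2 differences are transitions and 8 are transversions, so P = 2/37 ≈ 0.054054 and Q = 8/37 ≈ 0.216216.
Under the Kimura two-parameter model, d = −½ ln(1 − 2P − Q) − ¼ ln(1 − 2Q).
1 − 2P − Q = 0.675676, giving −½ ln(0.675676) = 0.196021.
1 − 2Q = 0.567568, giving −¼ ln(0.567568) = 0.141599.
d = 0.196021 + 0.141599 = 0.337620.

0.338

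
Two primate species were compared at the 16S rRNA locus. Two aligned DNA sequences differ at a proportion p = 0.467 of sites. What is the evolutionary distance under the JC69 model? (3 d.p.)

d = −(3/4) ln(1 − 4p/3) = −0.75 ln(1 − 0.622667) = −0.75 ln(0.377333)
  = −0.75 × (-0.974627) = 0.730970 substitutions/site.

0.731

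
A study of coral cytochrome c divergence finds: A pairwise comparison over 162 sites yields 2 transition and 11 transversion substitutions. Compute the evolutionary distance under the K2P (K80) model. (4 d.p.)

0.0851

P = 2/162 ≈ 0.012346 and Q = 11/162 ≈ 0.067901.
Under the Kimura two-parameter model, d = −½ ln(1 − 2P − Q) − ¼ ln(1 − 2Q).
1 − 2P − Q = 0.907407, giving −½ ln(0.907407) = 0.048582.
1 − 2Q = 0.864198, giving −¼ ln(0.864198) = 0.036488.
d = 0.048582 + 0.036488 = 0.085070.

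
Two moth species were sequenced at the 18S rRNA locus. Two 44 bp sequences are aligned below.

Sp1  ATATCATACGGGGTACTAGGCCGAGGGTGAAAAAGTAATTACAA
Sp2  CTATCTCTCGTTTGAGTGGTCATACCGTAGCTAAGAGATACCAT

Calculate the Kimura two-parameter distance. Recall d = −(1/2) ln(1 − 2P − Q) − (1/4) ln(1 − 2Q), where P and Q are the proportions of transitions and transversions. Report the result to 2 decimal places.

Of 44 sites, 5 differences are transitions and 19 are transversions, so P = 5/44 ≈ 0.113636 and Q = 19/44 ≈ 0.431818.
Under the Kimura two-parameter model, d = −½ ln(1 − 2P − Q) − ¼ ln(1 − 2Q).
1 − 2P − Q = 0.34091, giving −½ ln(0.34091) = 0.538068.
1 − 2Q = 0.136364, giving −¼ ln(0.136364) = 0.498107.
d = 0.538068 + 0.498107 = 1.036175.

1.04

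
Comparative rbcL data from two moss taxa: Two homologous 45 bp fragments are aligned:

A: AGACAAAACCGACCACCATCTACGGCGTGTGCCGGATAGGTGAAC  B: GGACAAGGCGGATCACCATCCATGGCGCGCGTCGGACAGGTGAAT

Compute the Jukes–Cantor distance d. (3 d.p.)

The sequences differ at 12 of 45 sites, so p = 12/45 ≈ 0.266667.
d = −(3/4) ln(1 − 4p/3) = −0.75 ln(1 − 0.355556) = −0.75 ln(0.644444)
  = −0.75 × (-0.439367) = 0.329525 substitutions/site.

0.330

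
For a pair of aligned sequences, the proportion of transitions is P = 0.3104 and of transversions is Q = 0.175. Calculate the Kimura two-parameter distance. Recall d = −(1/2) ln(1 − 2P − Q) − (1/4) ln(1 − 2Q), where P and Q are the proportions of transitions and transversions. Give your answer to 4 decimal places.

Under the Kimura two-parameter model, d = −½ ln(1 − 2P − Q) − ¼ ln(1 − 2Q).
1 − 2P − Q = 0.2042, giving −½ ln(0.2042) = 0.794328.
1 − 2Q = 0.65, giving −¼ ln(0.65) = 0.107696.
d = 0.794328 + 0.107696 = 0.902024.

0.9020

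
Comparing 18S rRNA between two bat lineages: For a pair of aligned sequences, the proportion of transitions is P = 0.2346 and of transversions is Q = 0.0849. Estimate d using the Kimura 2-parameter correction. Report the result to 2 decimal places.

0.45

Under the Kimura two-parameter model, d = −½ ln(1 − 2P − Q) − ¼ ln(1 − 2Q).
1 − 2P − Q = 0.4459, giving −½ ln(0.4459) = 0.403830.
1 − 2Q = 0.8302, giving −¼ ln(0.8302) = 0.046522.
d = 0.403830 + 0.046522 = 0.450352.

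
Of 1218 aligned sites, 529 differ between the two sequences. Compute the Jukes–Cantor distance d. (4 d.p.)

p = 529/1218 ≈ 0.434319.
d = −(3/4) ln(1 − 4p/3) = −0.75 ln(1 − 0.579092) = −0.75 ln(0.420908)
  = −0.75 × (-0.865341) = 0.649006 substitutions/site.

0.6490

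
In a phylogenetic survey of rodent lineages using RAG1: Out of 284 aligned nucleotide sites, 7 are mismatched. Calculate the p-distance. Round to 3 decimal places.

p = 7/284 = 0.024647… ≈ 0.025 (to 3 d.p.).

0.025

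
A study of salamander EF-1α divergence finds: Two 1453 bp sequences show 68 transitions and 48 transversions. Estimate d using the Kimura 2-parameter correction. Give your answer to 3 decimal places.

0.085

P = 68/1453 ≈ 0.0468 and Q = 48/1453 ≈ 0.033035.
Under the Kimura two-parameter model, d = −½ ln(1 − 2P − Q) − ¼ ln(1 − 2Q).
1 − 2P − Q = 0.873365, giving −½ ln(0.873365) = 0.067701.
1 − 2Q = 0.93393, giving −¼ ln(0.93393) = 0.017088.
d = 0.067701 + 0.017088 = 0.084789.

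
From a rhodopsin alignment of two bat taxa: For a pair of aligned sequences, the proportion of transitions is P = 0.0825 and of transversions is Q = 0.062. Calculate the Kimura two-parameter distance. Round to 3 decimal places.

0.162

Under the Kimura two-parameter model, d = −½ ln(1 − 2P − Q) − ¼ ln(1 − 2Q).
1 − 2P − Q = 0.773, giving −½ ln(0.773) = 0.128738.
1 − 2Q = 0.876, giving −¼ ln(0.876) = 0.033097.
d = 0.128738 + 0.033097 = 0.161835.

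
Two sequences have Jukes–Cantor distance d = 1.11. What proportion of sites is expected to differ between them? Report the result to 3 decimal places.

p = (3/4)(1 − e^(−4d/3)) = 0.75 × (1 − e^(-1.48)) = 0.75 × (1 − 0.227638) = 0.579272.

0.579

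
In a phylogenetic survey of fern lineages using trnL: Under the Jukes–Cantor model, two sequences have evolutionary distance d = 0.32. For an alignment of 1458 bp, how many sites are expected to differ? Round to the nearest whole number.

Invert JC69: p = (3/4)(1 − e^(−4d/3)) = 0.75 × (1 − e^(-0.426667)) = 0.75 × (1 − 0.652681) = 0.260489.
Expected differing sites = pL ≈ 0.260489 × 1458 = 379.792962 ≈ 380.

380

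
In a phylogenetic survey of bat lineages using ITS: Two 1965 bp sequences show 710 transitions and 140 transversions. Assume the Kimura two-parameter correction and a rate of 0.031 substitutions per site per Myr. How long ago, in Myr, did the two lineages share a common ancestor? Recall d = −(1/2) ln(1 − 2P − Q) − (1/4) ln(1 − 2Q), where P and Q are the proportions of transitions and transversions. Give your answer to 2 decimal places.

P = 710/1965 ≈ 0.361323 and Q = 140/1965 ≈ 0.071247.
Under the Kimura two-parameter model, d = −½ ln(1 − 2P − Q) − ¼ ln(1 − 2Q).
1 − 2P − Q = 0.206107, giving −½ ln(0.206107) = 0.789680.
1 − 2Q = 0.857506, giving −¼ ln(0.857506) = 0.038432.
d = 0.789680 + 0.038432 = 0.828112.
Under a molecular clock d = 2μt, so t = d/(2μ) = 0.828112 / (2 × 0.031) = 13.36 Myr.

13.36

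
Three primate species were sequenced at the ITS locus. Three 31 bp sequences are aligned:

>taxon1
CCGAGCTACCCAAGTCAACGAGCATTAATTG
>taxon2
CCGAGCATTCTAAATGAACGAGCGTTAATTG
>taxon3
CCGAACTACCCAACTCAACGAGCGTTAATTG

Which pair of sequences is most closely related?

taxon1 and taxon3

taxon1–taxon2: 7/31 differ, p = 0.226, d = 0.269.
taxon1–taxon3: 3/31 differ, p = 0.097, d = 0.104.
taxon2–taxon3: 7/31 differ, p = 0.226, d = 0.269.
The smallest distance is between taxon1 and taxon3.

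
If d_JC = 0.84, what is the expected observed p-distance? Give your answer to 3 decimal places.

0.505

p = (3/4)(1 − e^(−4d/3)) = 0.75 × (1 − e^(-1.12)) = 0.75 × (1 − 0.326280) = 0.505290.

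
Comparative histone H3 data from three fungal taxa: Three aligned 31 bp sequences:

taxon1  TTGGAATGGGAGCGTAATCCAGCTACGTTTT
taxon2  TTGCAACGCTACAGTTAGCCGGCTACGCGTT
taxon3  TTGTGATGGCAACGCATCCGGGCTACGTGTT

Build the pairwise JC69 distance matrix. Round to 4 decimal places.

d(taxon1,taxon2) = 0.4806, d(taxon1,taxon3) = 0.4217, d(taxon2,taxon3) = 0.6143

taxon1–taxon2: 11/31 sites differ → p ≈ 0.354839, d = −0.75 ln(1 − 0.473119) = 0.480585 ≈ 0.4806.
taxon1–taxon3: 10/31 sites differ → p ≈ 0.322581, d = −0.75 ln(1 − 0.430108) = 0.421731 ≈ 0.4217.
taxon2–taxon3: 13/31 sites differ → p ≈ 0.419355, d = −0.75 ln(1 − 0.55914) = 0.614271 ≈ 0.6143.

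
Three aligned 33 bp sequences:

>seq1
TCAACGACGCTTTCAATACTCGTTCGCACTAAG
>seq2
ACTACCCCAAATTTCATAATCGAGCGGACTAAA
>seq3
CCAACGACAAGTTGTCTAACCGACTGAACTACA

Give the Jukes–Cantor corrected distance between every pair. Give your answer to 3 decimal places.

d(seq1,seq2) = 0.625, d(seq1,seq3) = 0.699, d(seq2,seq3) = 0.559

seq1–seq2: 14/33 sites differ → p ≈ 0.424242, d = −0.75 ln(1 − 0.565656) = 0.625439 ≈ 0.625.
seq1–seq3: 15/33 sites differ → p ≈ 0.454545, d = −0.75 ln(1 − 0.60606) = 0.698667 ≈ 0.699.
seq2–seq3: 13/33 sites differ → p ≈ 0.393939, d = −0.75 ln(1 − 0.525252) = 0.558728 ≈ 0.559.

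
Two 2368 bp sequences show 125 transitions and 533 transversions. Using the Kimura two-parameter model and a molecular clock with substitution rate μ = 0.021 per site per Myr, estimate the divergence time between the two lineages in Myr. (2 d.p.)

P = 125/2368 ≈ 0.052787 and Q = 533/2368 ≈ 0.225084.
Under the Kimura two-parameter model, d = −½ ln(1 − 2P − Q) − ¼ ln(1 − 2Q).
1 − 2P − Q = 0.669342, giving −½ ln(0.669342) = 0.200730.
1 − 2Q = 0.549832, giving −¼ ln(0.549832) = 0.149536.
d = 0.200730 + 0.149536 = 0.350266.
Under a molecular clock d = 2μt, so t = d/(2μ) = 0.350266 / (2 × 0.021) = 8.34 Myr.

8.34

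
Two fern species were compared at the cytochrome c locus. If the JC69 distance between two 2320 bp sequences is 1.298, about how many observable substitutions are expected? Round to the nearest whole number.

1432

Invert JC69: p = (3/4)(1 − e^(−4d/3)) = 0.75 × (1 − e^(-1.730667)) = 0.75 × (1 − 0.177166) = 0.617126.
Expected differing sites = pL ≈ 0.617126 × 2320 = 1431.73232 ≈ 1432.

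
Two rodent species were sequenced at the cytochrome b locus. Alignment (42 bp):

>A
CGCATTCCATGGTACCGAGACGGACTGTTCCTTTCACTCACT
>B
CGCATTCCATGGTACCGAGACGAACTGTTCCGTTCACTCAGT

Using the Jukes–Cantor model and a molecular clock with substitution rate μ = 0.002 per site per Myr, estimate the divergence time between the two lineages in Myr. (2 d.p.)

The sequences differ at 3 of 42 sites (23, 32, 41), so p = 3/42 ≈ 0.071429.
d = −(3/4) ln(1 − 4p/3) = −0.75 ln(1 − 0.095239) = −0.75 ln(0.904761)
  = −0.75 × (-0.100084) = 0.075063 substitutions/site.
Under a molecular clock d = 2μt, so t = d/(2μ) = 0.075063 / (2 × 0.002) = 18.77 Myr.

18.77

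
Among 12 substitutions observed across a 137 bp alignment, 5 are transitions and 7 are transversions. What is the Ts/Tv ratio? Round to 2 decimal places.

0.71

R = 5/7 = 0.714285… ≈ 0.71 (to 2 d.p.).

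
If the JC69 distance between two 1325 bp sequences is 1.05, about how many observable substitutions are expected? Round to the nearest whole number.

Invert JC69: p = (3/4)(1 − e^(−4d/3)) = 0.75 × (1 − e^(-1.4)) = 0.75 × (1 − 0.246597) = 0.565052.
Expected differing sites = pL ≈ 0.565052 × 1325 = 748.6939 ≈ 749.

749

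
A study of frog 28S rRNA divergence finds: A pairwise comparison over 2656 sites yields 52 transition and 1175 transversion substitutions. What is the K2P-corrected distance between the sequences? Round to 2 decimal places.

0.87

P = 52/2656 ≈ 0.019578 and Q = 1175/2656 ≈ 0.442395.
Under the Kimura two-parameter model, d = −½ ln(1 − 2P − Q) − ¼ ln(1 − 2Q).
1 − 2P − Q = 0.518449, giving −½ ln(0.518449) = 0.328457.
1 − 2Q = 0.11521, giving −¼ ln(0.11521) = 0.540250.
d = 0.328457 + 0.540250 = 0.868707.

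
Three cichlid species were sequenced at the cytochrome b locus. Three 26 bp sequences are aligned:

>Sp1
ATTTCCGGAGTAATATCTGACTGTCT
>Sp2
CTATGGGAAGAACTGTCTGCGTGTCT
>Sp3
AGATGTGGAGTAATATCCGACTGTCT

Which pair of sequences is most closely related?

Sp1 and Sp3

Sp1–Sp2: 10/26 differ, p = 0.385, d = 0.539.
Sp1–Sp3: 5/26 differ, p = 0.192, d = 0.222.
Sp2–Sp3: 10/26 differ, p = 0.385, d = 0.539.
The smallest distance is between Sp1 and Sp3.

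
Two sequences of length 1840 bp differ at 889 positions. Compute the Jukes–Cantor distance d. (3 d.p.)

p = 889/1840 ≈ 0.483152.
d = −(3/4) ln(1 − 4p/3) = −0.75 ln(1 − 0.644203) = −0.75 ln(0.355797)
  = −0.75 × (-1.033395) = 0.775046 substitutions/site.

0.775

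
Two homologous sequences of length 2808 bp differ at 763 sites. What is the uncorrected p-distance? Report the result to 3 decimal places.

0.272

p = 763/2808 = 0.271723… ≈ 0.272 (to 3 d.p.).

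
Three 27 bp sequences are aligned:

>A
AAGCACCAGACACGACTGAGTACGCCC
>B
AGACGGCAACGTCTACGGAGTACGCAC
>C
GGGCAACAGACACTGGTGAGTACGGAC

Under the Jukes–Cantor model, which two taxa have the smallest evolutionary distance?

A–B: 11/27 differ, p = 0.407, d = 0.588.
A–C: 8/27 differ, p = 0.296, d = 0.377.
B–C: 12/27 differ, p = 0.444, d = 0.673.
The smallest distance is between A and C.

A and C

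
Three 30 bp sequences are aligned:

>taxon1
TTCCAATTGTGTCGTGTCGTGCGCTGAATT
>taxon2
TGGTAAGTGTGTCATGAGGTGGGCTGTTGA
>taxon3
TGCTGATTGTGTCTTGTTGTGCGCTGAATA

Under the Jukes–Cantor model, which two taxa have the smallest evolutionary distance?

taxon1 and taxon3

taxon1–taxon2: 12/30 differ, p = 0.400, d = 0.572.
taxon1–taxon3: 6/30 differ, p = 0.200, d = 0.233.
taxon2–taxon3: 10/30 differ, p = 0.333, d = 0.441.
The smallest distance is between taxon1 and taxon3.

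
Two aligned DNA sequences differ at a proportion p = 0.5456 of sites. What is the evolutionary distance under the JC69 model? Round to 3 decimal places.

0.975

d = −(3/4) ln(1 − 4p/3) = −0.75 ln(1 − 0.727467) = −0.75 ln(0.272533)
  = −0.75 × (-1.299996) = 0.974997 substitutions/site.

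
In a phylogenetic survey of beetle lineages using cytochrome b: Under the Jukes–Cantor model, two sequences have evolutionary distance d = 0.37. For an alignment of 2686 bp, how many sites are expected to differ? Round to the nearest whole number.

784

Invert JC69: p = (3/4)(1 − e^(−4d/3)) = 0.75 × (1 − e^(-0.493333)) = 0.75 × (1 − 0.610588) = 0.292059.
Expected differing sites = pL ≈ 0.292059 × 2686 = 784.470474 ≈ 784.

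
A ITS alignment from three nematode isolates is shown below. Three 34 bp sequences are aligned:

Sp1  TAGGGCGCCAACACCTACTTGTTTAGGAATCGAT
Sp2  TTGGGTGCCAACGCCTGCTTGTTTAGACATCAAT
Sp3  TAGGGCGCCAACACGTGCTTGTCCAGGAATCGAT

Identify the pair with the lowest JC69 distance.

Sp1 and Sp3

Sp1–Sp2: 7/34 differ, p = 0.206, d = 0.241.
Sp1–Sp3: 4/34 differ, p = 0.118, d = 0.128.
Sp2–Sp3: 9/34 differ, p = 0.265, d = 0.326.
The smallest distance is between Sp1 and Sp3.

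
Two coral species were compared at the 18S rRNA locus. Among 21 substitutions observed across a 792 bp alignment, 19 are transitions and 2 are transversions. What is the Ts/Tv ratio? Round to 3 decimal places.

R = 19/2 = 9.500.

9.500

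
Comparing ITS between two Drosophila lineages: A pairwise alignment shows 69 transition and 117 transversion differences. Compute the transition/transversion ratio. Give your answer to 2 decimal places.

0.59

R = 69/117 = 0.589743… ≈ 0.59 (to 2 d.p.).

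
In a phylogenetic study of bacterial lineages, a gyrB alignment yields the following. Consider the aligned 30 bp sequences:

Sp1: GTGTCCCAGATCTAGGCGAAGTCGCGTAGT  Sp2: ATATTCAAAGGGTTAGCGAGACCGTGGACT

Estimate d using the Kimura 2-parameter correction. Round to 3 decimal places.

Of 30 sites, 10 differences are transitions and 6 are transversions, so P = 10/30 ≈ 0.333333 and Q = 6/30 = 0.2.
Under the Kimura two-parameter model, d = −½ ln(1 − 2P − Q) − ¼ ln(1 − 2Q).
1 − 2P − Q = 0.133334, giving −½ ln(0.133334) = 1.007449.
1 − 2Q = 0.6, giving −¼ ln(0.6) = 0.127706.
d = 1.007449 + 0.127706 = 1.135155.

1.135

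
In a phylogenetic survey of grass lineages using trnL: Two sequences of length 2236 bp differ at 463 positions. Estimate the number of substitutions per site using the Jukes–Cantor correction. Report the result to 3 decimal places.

p = 463/2236 ≈ 0.207066.
d = −(3/4) ln(1 − 4p/3) = −0.75 ln(1 − 0.276088) = −0.75 ln(0.723912)
  = −0.75 × (-0.323085) = 0.242314 substitutions/site.

0.242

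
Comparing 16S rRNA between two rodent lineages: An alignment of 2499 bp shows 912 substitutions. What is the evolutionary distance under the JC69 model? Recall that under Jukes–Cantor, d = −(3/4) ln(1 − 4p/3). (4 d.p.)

p = 912/2499 ≈ 0.364946.
d = −(3/4) ln(1 − 4p/3) = −0.75 ln(1 − 0.486595) = −0.75 ln(0.513405)
  = −0.75 × (-0.666690) = 0.500018 substitutions/site.

0.5000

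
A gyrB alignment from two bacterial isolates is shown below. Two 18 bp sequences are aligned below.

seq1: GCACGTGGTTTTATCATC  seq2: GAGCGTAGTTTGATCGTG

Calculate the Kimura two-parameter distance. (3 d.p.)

0.448

Of 18 sites, 3 differences are transitions and 3 are transversions, so P = 3/18 ≈ 0.166667 and Q = 3/18 ≈ 0.166667.
Under the Kimura two-parameter model, d = −½ ln(1 − 2P − Q) − ¼ ln(1 − 2Q).
1 − 2P − Q = 0.499999, giving −½ ln(0.499999) = 0.346575.
1 − 2Q = 0.666666, giving −¼ ln(0.666666) = 0.101367.
d = 0.346575 + 0.101367 = 0.447942.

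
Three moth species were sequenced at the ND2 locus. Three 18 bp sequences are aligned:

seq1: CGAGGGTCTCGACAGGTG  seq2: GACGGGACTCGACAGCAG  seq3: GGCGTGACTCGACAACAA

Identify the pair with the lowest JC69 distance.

seq1–seq2: 6/18 differ, p = 0.333, d = 0.441.
seq1–seq3: 8/18 differ, p = 0.444, d = 0.673.
seq2–seq3: 4/18 differ, p = 0.222, d = 0.264.
The smallest distance is between seq2 and seq3.

seq2 and seq3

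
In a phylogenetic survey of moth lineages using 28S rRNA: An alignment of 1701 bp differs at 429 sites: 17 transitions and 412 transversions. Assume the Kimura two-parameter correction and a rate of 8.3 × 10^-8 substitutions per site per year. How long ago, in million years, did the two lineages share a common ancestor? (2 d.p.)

P = 17/1701 ≈ 0.009994 and Q = 412/1701 ≈ 0.24221.
Under the Kimura two-parameter model, d = −½ ln(1 − 2P − Q) − ¼ ln(1 − 2Q).
1 − 2P − Q = 0.737802, giving −½ ln(0.737802) = 0.152040.
1 − 2Q = 0.51558, giving −¼ ln(0.51558) = 0.165616.
d = 0.152040 + 0.165616 = 0.317656.
Under a molecular clock d = 2μt, so t = d/(2μ) = 0.317656 / (2 × 8.3 × 10^-8) = 1.91 million years.

1.91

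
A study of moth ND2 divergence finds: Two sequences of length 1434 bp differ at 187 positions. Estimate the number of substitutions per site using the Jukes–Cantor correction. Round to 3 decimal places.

p = 187/1434 ≈ 0.130404.
d = −(3/4) ln(1 − 4p/3) = −0.75 ln(1 − 0.173872) = −0.75 ln(0.826128)
  = −0.75 × (-0.191006) = 0.143255 substitutions/site.

0.143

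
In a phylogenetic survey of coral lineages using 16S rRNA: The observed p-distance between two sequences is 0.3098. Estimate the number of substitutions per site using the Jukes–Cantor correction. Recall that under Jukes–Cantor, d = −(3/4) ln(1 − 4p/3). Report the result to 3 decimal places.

0.400

d = −(3/4) ln(1 − 4p/3) = −0.75 ln(1 − 0.413067) = −0.75 ln(0.586933)
  = −0.75 × (-0.532845) = 0.399634 substitutions/site.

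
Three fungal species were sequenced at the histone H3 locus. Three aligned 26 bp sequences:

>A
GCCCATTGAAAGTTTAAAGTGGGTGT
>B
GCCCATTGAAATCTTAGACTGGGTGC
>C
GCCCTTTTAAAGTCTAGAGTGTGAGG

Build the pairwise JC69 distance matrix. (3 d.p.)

d(A,B) = 0.222, d(A,C) = 0.334, d(B,C) = 0.464

A–B: 5/26 sites differ → p ≈ 0.192308, d = −0.75 ln(1 − 0.256411) = 0.222200 ≈ 0.222.
A–C: 7/26 sites differ → p ≈ 0.269231, d = −0.75 ln(1 − 0.358975) = 0.333515 ≈ 0.334.
B–C: 9/26 sites differ → p ≈ 0.346154, d = −0.75 ln(1 − 0.461539) = 0.464280 ≈ 0.464.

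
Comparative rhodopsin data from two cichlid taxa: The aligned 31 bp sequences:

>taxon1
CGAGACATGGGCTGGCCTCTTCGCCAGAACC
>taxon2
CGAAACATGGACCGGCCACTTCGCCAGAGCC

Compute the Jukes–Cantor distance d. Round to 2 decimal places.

The sequences differ at 5 of 31 sites (4, 11, 13, 18, 29), so p = 5/31 ≈ 0.16129.
d = −(3/4) ln(1 − 4p/3) = −0.75 ln(1 − 0.215053) = −0.75 ln(0.784947)
  = −0.75 × (-0.242139) = 0.181604 substitutions/site.

0.18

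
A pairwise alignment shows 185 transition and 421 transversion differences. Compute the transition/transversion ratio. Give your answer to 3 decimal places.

0.439

R = 185/421 = 0.439429… ≈ 0.439 (to 3 d.p.).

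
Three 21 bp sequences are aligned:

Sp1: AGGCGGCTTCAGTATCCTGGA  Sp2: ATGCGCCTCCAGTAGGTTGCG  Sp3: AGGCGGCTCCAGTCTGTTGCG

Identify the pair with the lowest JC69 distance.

Sp2 and Sp3

Sp1–Sp2: 8/21 differ, p = 0.381, d = 0.532.
Sp1–Sp3: 6/21 differ, p = 0.286, d = 0.360.
Sp2–Sp3: 4/21 differ, p = 0.190, d = 0.220.
The smallest distance is between Sp2 and Sp3.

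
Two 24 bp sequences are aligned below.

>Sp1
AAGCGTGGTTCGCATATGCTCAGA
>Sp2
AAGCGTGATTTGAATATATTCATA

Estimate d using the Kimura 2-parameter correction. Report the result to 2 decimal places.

0.32

Of 24 sites, 4 differences are transitions and 2 are transversions, so P = 4/24 ≈ 0.166667 and Q = 2/24 ≈ 0.083333.
Under the Kimura two-parameter model, d = −½ ln(1 − 2P − Q) − ¼ ln(1 − 2Q).
1 − 2P − Q = 0.583333, giving −½ ln(0.583333) = 0.269499.
1 − 2Q = 0.833334, giving −¼ ln(0.833334) = 0.045580.
d = 0.269499 + 0.045580 = 0.315079.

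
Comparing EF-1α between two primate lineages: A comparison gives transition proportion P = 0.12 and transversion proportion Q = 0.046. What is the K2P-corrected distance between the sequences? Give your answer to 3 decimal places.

Under the Kimura two-parameter model, d = −½ ln(1 − 2P − Q) − ¼ ln(1 − 2Q).
1 − 2P − Q = 0.714, giving −½ ln(0.714) = 0.168436.
1 − 2Q = 0.908, giving −¼ ln(0.908) = 0.024128.
d = 0.168436 + 0.024128 = 0.192564.

0.193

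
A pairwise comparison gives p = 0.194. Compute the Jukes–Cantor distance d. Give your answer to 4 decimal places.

0.2245

d = −(3/4) ln(1 − 4p/3) = −0.75 ln(1 − 0.258667) = −0.75 ln(0.741333)
  = −0.75 × (-0.299305) = 0.224479 substitutions/site.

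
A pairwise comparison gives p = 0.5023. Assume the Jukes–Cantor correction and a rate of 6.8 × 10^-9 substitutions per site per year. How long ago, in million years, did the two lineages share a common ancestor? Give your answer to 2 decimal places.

d = −(3/4) ln(1 − 4p/3) = −0.75 ln(1 − 0.669733) = −0.75 ln(0.330267)
  = −0.75 × (-1.107854) = 0.830891 substitutions/site.
Under a molecular clock d = 2μt, so t = d/(2μ) = 0.830891 / (2 × 6.8 × 10^-9) = 61.09 million years.

61.09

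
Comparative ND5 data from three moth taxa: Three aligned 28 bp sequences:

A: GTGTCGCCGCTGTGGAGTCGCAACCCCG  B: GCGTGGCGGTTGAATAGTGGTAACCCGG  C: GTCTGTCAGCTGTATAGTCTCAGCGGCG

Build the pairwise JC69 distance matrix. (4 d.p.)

A–B: 10/28 sites differ → p ≈ 0.357143, d = −0.75 ln(1 − 0.476191) = 0.484971 ≈ 0.4850.
A–C: 10/28 sites differ → p ≈ 0.357143, d = −0.75 ln(1 − 0.476191) = 0.484971 ≈ 0.4850.
B–C: 13/28 sites differ → p ≈ 0.464286, d = −0.75 ln(1 − 0.619048) = 0.723811 ≈ 0.7238.

d(A,B) = 0.4850, d(A,C) = 0.4850, d(B,C) = 0.7238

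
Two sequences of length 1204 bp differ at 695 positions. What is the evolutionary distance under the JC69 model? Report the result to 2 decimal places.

p = 695/1204 ≈ 0.577243.
d = −(3/4) ln(1 − 4p/3) = −0.75 ln(1 − 0.769657) = −0.75 ln(0.230343)
  = −0.75 × (-1.468186) = 1.101140 substitutions/site.

1.10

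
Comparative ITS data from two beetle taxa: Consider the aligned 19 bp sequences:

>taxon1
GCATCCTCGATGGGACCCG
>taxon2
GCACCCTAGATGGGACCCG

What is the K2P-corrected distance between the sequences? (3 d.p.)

0.114

Of 19 sites, 1 differences are transitions and 1 are transversions, so P = 1/19 ≈ 0.052632 and Q = 1/19 ≈ 0.052632.
Under the Kimura two-parameter model, d = −½ ln(1 − 2P − Q) − ¼ ln(1 − 2Q).
1 − 2P − Q = 0.842104, giving −½ ln(0.842104) = 0.085926.
1 − 2Q = 0.894736, giving −¼ ln(0.894736) = 0.027807.
d = 0.085926 + 0.027807 = 0.113733.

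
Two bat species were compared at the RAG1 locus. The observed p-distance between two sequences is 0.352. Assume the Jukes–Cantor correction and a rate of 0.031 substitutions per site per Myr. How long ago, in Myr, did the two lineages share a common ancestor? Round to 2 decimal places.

d = −(3/4) ln(1 − 4p/3) = −0.75 ln(1 − 0.469333) = −0.75 ln(0.530667)
  = −0.75 × (-0.633621) = 0.475216 substitutions/site.
Under a molecular clock d = 2μt, so t = d/(2μ) = 0.475216 / (2 × 0.031) = 7.66 Myr.

7.66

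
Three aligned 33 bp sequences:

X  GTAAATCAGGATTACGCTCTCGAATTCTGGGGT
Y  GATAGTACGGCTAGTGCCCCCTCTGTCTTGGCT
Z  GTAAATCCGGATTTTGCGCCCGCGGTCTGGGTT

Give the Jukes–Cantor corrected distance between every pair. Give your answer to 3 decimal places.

X–Y: 17/33 sites differ → p ≈ 0.515152, d = −0.75 ln(1 − 0.686869) = 0.870850 ≈ 0.871.
X–Z: 9/33 sites differ → p ≈ 0.272727, d = −0.75 ln(1 − 0.363636) = 0.338988 ≈ 0.339.
Y–Z: 12/33 sites differ → p ≈ 0.363636, d = −0.75 ln(1 − 0.484848) = 0.497470 ≈ 0.497.

d(X,Y) = 0.871, d(X,Z) = 0.339, d(Y,Z) = 0.497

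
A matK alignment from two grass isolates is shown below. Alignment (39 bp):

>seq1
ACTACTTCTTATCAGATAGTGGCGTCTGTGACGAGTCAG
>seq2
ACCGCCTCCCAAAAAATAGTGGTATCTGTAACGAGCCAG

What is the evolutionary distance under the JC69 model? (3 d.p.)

The sequences differ at 12 of 39 sites, so p = 12/39 ≈ 0.307692.
d = −(3/4) ln(1 − 4p/3) = −0.75 ln(1 − 0.410256) = −0.75 ln(0.589744)
  = −0.75 × (-0.528067) = 0.396050 substitutions/site.

0.396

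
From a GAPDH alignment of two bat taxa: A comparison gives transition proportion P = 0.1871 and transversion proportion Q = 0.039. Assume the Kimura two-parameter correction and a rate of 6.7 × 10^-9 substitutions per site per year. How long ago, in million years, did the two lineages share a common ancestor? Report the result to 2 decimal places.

Under the Kimura two-parameter model, d = −½ ln(1 − 2P − Q) − ¼ ln(1 − 2Q).
1 − 2P − Q = 0.5868, giving −½ ln(0.5868) = 0.266536.
1 − 2Q = 0.922, giving −¼ ln(0.922) = 0.020303.
d = 0.266536 + 0.020303 = 0.286839.
Under a molecular clock d = 2μt, so t = d/(2μ) = 0.286839 / (2 × 6.7 × 10^-9) = 21.41 million years.

21.41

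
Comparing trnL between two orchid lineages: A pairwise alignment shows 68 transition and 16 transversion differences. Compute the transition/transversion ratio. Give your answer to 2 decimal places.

4.25

R = 68/16 = 4.25.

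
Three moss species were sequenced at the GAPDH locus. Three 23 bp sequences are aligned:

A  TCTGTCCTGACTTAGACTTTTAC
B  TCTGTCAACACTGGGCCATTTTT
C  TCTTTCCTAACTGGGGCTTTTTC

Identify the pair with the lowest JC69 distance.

A and C

A–B: 9/23 differ, p = 0.391, d = 0.553.
A–C: 6/23 differ, p = 0.261, d = 0.321.
B–C: 7/23 differ, p = 0.304, d = 0.390.
The smallest distance is between A and C.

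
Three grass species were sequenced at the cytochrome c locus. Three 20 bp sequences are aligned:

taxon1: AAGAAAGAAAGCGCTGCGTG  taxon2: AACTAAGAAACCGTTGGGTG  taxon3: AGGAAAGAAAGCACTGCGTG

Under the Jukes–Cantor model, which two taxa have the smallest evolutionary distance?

taxon1 and taxon3

taxon1–taxon2: 5/20 differ, p = 0.250, d = 0.304.
taxon1–taxon3: 2/20 differ, p = 0.100, d = 0.107.
taxon2–taxon3: 7/20 differ, p = 0.350, d = 0.471.
The smallest distance is between taxon1 and taxon3.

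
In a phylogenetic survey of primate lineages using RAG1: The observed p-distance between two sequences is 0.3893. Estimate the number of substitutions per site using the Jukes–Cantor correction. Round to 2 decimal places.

0.55

d = −(3/4) ln(1 − 4p/3) = −0.75 ln(1 − 0.519067) = −0.75 ln(0.480933)
  = −0.75 × (-0.732027) = 0.549020 substitutions/site.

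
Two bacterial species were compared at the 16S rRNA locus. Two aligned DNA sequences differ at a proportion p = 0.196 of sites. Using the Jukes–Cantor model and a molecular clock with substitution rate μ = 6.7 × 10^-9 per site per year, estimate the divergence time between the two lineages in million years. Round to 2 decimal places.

16.95

d = −(3/4) ln(1 − 4p/3) = −0.75 ln(1 − 0.261333) = −0.75 ln(0.738667)
  = −0.75 × (-0.302908) = 0.227181 substitutions/site.
Under a molecular clock d = 2μt, so t = d/(2μ) = 0.227181 / (2 × 6.7 × 10^-9) = 16.95 million years.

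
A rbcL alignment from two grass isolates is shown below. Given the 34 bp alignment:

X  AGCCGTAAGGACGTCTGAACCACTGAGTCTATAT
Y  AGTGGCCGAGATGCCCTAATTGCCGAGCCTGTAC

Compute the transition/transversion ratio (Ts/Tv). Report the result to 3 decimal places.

4.667

Transitions are A↔G and C↔T; transversions are all other mismatches.
Transitions: 14. Transversions: 3.
R = 14/3 = 4.666666… ≈ 4.667 (to 3 d.p.).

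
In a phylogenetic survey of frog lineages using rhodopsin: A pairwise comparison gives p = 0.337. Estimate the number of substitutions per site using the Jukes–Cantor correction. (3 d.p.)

0.447

d = −(3/4) ln(1 − 4p/3) = −0.75 ln(1 − 0.449333) = −0.75 ln(0.550667)
  = −0.75 × (-0.596625) = 0.447469 substitutions/site.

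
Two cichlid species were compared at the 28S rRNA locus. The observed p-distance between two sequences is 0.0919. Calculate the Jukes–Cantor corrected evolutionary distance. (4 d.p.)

d = −(3/4) ln(1 − 4p/3) = −0.75 ln(1 − 0.122533) = −0.75 ln(0.877467)
  = −0.75 × (-0.130716) = 0.098037 substitutions/site.

0.0980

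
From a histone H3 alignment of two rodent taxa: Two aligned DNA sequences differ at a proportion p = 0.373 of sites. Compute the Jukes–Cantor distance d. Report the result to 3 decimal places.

0.516

d = −(3/4) ln(1 − 4p/3) = −0.75 ln(1 − 0.497333) = −0.75 ln(0.502667)
  = −0.75 × (-0.687827) = 0.515870 substitutions/site.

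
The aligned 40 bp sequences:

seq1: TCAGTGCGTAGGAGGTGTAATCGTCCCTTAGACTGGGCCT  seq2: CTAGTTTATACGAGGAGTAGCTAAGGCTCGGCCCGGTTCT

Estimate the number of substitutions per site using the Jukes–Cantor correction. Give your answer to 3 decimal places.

The sequences differ at 20 of 40 sites, so p = 20/40 = 0.5.
d = −(3/4) ln(1 − 4p/3) = −0.75 ln(1 − 0.666667) = −0.75 ln(0.333333)
  = −0.75 × (-1.098613) = 0.823960 substitutions/site.

0.824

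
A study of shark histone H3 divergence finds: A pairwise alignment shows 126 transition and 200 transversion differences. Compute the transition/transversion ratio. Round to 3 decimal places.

0.630

R = 126/200 = 0.630.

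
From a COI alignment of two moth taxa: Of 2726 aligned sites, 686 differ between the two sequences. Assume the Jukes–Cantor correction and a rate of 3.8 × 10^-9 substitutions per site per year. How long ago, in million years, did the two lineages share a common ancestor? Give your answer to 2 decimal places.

p = 686/2726 ≈ 0.251651.
d = −(3/4) ln(1 − 4p/3) = −0.75 ln(1 − 0.335535) = −0.75 ln(0.664465)
  = −0.75 × (-0.408773) = 0.306580 substitutions/site.
Under a molecular clock d = 2μt, so t = d/(2μ) = 0.306580 / (2 × 3.8 × 10^-9) = 40.34 million years.

40.34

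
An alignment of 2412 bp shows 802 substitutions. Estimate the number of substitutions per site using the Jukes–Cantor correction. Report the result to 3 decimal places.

0.439

p = 802/2412 ≈ 0.332504.
d = −(3/4) ln(1 − 4p/3) = −0.75 ln(1 − 0.443339) = −0.75 ln(0.556661)
  = −0.75 × (-0.585799) = 0.439349 substitutions/site.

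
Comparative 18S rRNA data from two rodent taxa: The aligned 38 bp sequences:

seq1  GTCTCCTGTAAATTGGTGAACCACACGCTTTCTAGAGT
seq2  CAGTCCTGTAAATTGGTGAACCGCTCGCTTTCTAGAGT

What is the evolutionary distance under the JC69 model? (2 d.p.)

The sequences differ at 5 of 38 sites (1, 2, 3, 23, 25), so p = 5/38 ≈ 0.131579.
d = −(3/4) ln(1 − 4p/3) = −0.75 ln(1 − 0.175439) = −0.75 ln(0.824561)
  = −0.75 × (-0.192904) = 0.144678 substitutions/site.

0.14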